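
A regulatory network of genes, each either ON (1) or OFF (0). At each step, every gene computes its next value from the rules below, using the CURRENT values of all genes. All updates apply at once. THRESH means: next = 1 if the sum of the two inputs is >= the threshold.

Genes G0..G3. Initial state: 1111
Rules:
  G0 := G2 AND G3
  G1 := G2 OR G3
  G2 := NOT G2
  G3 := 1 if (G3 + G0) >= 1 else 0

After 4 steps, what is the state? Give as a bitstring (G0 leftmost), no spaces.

Step 1: G0=G2&G3=1&1=1 G1=G2|G3=1|1=1 G2=NOT G2=NOT 1=0 G3=(1+1>=1)=1 -> 1101
Step 2: G0=G2&G3=0&1=0 G1=G2|G3=0|1=1 G2=NOT G2=NOT 0=1 G3=(1+1>=1)=1 -> 0111
Step 3: G0=G2&G3=1&1=1 G1=G2|G3=1|1=1 G2=NOT G2=NOT 1=0 G3=(1+0>=1)=1 -> 1101
Step 4: G0=G2&G3=0&1=0 G1=G2|G3=0|1=1 G2=NOT G2=NOT 0=1 G3=(1+1>=1)=1 -> 0111

0111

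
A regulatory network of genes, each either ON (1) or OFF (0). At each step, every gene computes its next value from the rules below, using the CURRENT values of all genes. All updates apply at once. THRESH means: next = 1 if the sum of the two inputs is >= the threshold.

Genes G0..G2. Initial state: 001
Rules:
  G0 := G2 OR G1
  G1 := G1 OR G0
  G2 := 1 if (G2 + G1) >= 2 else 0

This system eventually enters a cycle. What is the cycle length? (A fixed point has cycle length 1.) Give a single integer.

Step 0: 001
Step 1: G0=G2|G1=1|0=1 G1=G1|G0=0|0=0 G2=(1+0>=2)=0 -> 100
Step 2: G0=G2|G1=0|0=0 G1=G1|G0=0|1=1 G2=(0+0>=2)=0 -> 010
Step 3: G0=G2|G1=0|1=1 G1=G1|G0=1|0=1 G2=(0+1>=2)=0 -> 110
Step 4: G0=G2|G1=0|1=1 G1=G1|G0=1|1=1 G2=(0+1>=2)=0 -> 110
State from step 4 equals state from step 3 -> cycle length 1

Answer: 1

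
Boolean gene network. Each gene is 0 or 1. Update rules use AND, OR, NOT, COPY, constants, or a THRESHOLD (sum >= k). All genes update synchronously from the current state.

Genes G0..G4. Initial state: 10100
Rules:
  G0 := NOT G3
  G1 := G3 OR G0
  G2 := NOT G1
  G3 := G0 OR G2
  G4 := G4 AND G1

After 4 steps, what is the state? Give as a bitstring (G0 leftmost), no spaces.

Step 1: G0=NOT G3=NOT 0=1 G1=G3|G0=0|1=1 G2=NOT G1=NOT 0=1 G3=G0|G2=1|1=1 G4=G4&G1=0&0=0 -> 11110
Step 2: G0=NOT G3=NOT 1=0 G1=G3|G0=1|1=1 G2=NOT G1=NOT 1=0 G3=G0|G2=1|1=1 G4=G4&G1=0&1=0 -> 01010
Step 3: G0=NOT G3=NOT 1=0 G1=G3|G0=1|0=1 G2=NOT G1=NOT 1=0 G3=G0|G2=0|0=0 G4=G4&G1=0&1=0 -> 01000
Step 4: G0=NOT G3=NOT 0=1 G1=G3|G0=0|0=0 G2=NOT G1=NOT 1=0 G3=G0|G2=0|0=0 G4=G4&G1=0&1=0 -> 10000

10000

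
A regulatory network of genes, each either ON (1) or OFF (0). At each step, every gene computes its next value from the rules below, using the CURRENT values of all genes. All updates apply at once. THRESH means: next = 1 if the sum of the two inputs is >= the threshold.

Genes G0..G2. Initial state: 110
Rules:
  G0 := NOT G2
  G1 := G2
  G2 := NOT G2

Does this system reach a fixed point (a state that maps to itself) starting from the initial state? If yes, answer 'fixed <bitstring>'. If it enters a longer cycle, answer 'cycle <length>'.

Step 0: 110
Step 1: G0=NOT G2=NOT 0=1 G1=G2=0 G2=NOT G2=NOT 0=1 -> 101
Step 2: G0=NOT G2=NOT 1=0 G1=G2=1 G2=NOT G2=NOT 1=0 -> 010
Step 3: G0=NOT G2=NOT 0=1 G1=G2=0 G2=NOT G2=NOT 0=1 -> 101
Cycle of length 2 starting at step 1 -> no fixed point

Answer: cycle 2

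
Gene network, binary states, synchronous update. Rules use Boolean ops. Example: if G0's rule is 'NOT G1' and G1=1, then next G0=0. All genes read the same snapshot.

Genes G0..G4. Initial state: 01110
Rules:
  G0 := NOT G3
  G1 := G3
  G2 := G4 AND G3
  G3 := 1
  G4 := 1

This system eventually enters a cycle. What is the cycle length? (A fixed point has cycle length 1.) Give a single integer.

Answer: 1

Derivation:
Step 0: 01110
Step 1: G0=NOT G3=NOT 1=0 G1=G3=1 G2=G4&G3=0&1=0 G3=1(const) G4=1(const) -> 01011
Step 2: G0=NOT G3=NOT 1=0 G1=G3=1 G2=G4&G3=1&1=1 G3=1(const) G4=1(const) -> 01111
Step 3: G0=NOT G3=NOT 1=0 G1=G3=1 G2=G4&G3=1&1=1 G3=1(const) G4=1(const) -> 01111
State from step 3 equals state from step 2 -> cycle length 1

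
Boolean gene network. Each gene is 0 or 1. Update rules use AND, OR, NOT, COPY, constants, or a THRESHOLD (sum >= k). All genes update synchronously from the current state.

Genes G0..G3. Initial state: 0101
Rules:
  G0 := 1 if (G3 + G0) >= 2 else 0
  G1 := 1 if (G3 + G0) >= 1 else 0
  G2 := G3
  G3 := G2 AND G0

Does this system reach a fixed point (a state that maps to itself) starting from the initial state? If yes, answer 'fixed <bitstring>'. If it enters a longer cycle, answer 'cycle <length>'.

Step 0: 0101
Step 1: G0=(1+0>=2)=0 G1=(1+0>=1)=1 G2=G3=1 G3=G2&G0=0&0=0 -> 0110
Step 2: G0=(0+0>=2)=0 G1=(0+0>=1)=0 G2=G3=0 G3=G2&G0=1&0=0 -> 0000
Step 3: G0=(0+0>=2)=0 G1=(0+0>=1)=0 G2=G3=0 G3=G2&G0=0&0=0 -> 0000
Fixed point reached at step 2: 0000

Answer: fixed 0000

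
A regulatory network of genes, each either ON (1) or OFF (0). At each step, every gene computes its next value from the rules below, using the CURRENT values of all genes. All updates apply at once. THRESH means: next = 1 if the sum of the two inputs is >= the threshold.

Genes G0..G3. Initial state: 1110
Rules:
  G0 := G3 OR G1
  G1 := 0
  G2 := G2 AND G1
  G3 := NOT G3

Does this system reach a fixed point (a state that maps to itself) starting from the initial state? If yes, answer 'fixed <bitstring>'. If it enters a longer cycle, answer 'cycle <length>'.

Answer: cycle 2

Derivation:
Step 0: 1110
Step 1: G0=G3|G1=0|1=1 G1=0(const) G2=G2&G1=1&1=1 G3=NOT G3=NOT 0=1 -> 1011
Step 2: G0=G3|G1=1|0=1 G1=0(const) G2=G2&G1=1&0=0 G3=NOT G3=NOT 1=0 -> 1000
Step 3: G0=G3|G1=0|0=0 G1=0(const) G2=G2&G1=0&0=0 G3=NOT G3=NOT 0=1 -> 0001
Step 4: G0=G3|G1=1|0=1 G1=0(const) G2=G2&G1=0&0=0 G3=NOT G3=NOT 1=0 -> 1000
Cycle of length 2 starting at step 2 -> no fixed point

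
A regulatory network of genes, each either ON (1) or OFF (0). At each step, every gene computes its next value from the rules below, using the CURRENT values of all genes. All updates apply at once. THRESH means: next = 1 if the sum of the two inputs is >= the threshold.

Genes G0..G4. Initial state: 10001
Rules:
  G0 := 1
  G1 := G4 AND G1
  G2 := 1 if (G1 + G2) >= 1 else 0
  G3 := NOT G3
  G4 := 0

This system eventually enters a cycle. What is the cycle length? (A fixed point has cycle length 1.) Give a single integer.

Answer: 2

Derivation:
Step 0: 10001
Step 1: G0=1(const) G1=G4&G1=1&0=0 G2=(0+0>=1)=0 G3=NOT G3=NOT 0=1 G4=0(const) -> 10010
Step 2: G0=1(const) G1=G4&G1=0&0=0 G2=(0+0>=1)=0 G3=NOT G3=NOT 1=0 G4=0(const) -> 10000
Step 3: G0=1(const) G1=G4&G1=0&0=0 G2=(0+0>=1)=0 G3=NOT G3=NOT 0=1 G4=0(const) -> 10010
State from step 3 equals state from step 1 -> cycle length 2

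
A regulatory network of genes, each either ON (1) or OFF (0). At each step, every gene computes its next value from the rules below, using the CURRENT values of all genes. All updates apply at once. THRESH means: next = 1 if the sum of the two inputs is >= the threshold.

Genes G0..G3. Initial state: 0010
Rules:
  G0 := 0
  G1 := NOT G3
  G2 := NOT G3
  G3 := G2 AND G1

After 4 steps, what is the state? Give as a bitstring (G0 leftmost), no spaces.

Step 1: G0=0(const) G1=NOT G3=NOT 0=1 G2=NOT G3=NOT 0=1 G3=G2&G1=1&0=0 -> 0110
Step 2: G0=0(const) G1=NOT G3=NOT 0=1 G2=NOT G3=NOT 0=1 G3=G2&G1=1&1=1 -> 0111
Step 3: G0=0(const) G1=NOT G3=NOT 1=0 G2=NOT G3=NOT 1=0 G3=G2&G1=1&1=1 -> 0001
Step 4: G0=0(const) G1=NOT G3=NOT 1=0 G2=NOT G3=NOT 1=0 G3=G2&G1=0&0=0 -> 0000

0000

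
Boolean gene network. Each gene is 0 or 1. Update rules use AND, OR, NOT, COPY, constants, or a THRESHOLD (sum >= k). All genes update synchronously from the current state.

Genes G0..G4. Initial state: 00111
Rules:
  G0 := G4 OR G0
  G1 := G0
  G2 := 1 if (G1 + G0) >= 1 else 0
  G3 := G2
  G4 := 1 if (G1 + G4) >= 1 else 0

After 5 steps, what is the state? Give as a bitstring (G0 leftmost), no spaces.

Step 1: G0=G4|G0=1|0=1 G1=G0=0 G2=(0+0>=1)=0 G3=G2=1 G4=(0+1>=1)=1 -> 10011
Step 2: G0=G4|G0=1|1=1 G1=G0=1 G2=(0+1>=1)=1 G3=G2=0 G4=(0+1>=1)=1 -> 11101
Step 3: G0=G4|G0=1|1=1 G1=G0=1 G2=(1+1>=1)=1 G3=G2=1 G4=(1+1>=1)=1 -> 11111
Step 4: G0=G4|G0=1|1=1 G1=G0=1 G2=(1+1>=1)=1 G3=G2=1 G4=(1+1>=1)=1 -> 11111
Step 5: G0=G4|G0=1|1=1 G1=G0=1 G2=(1+1>=1)=1 G3=G2=1 G4=(1+1>=1)=1 -> 11111

11111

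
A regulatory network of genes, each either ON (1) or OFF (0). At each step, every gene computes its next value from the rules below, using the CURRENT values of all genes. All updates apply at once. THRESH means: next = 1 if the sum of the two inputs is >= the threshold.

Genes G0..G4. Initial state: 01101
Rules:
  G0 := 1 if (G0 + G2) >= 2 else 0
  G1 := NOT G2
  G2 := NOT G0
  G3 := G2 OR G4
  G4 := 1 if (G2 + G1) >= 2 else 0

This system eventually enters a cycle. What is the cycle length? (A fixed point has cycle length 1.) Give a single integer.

Answer: 1

Derivation:
Step 0: 01101
Step 1: G0=(0+1>=2)=0 G1=NOT G2=NOT 1=0 G2=NOT G0=NOT 0=1 G3=G2|G4=1|1=1 G4=(1+1>=2)=1 -> 00111
Step 2: G0=(0+1>=2)=0 G1=NOT G2=NOT 1=0 G2=NOT G0=NOT 0=1 G3=G2|G4=1|1=1 G4=(1+0>=2)=0 -> 00110
Step 3: G0=(0+1>=2)=0 G1=NOT G2=NOT 1=0 G2=NOT G0=NOT 0=1 G3=G2|G4=1|0=1 G4=(1+0>=2)=0 -> 00110
State from step 3 equals state from step 2 -> cycle length 1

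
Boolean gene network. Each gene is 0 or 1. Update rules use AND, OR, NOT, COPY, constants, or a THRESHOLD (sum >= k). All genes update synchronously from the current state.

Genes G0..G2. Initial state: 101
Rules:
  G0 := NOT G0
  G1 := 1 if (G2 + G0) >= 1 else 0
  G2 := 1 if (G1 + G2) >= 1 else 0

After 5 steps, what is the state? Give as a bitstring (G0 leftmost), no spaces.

Step 1: G0=NOT G0=NOT 1=0 G1=(1+1>=1)=1 G2=(0+1>=1)=1 -> 011
Step 2: G0=NOT G0=NOT 0=1 G1=(1+0>=1)=1 G2=(1+1>=1)=1 -> 111
Step 3: G0=NOT G0=NOT 1=0 G1=(1+1>=1)=1 G2=(1+1>=1)=1 -> 011
Step 4: G0=NOT G0=NOT 0=1 G1=(1+0>=1)=1 G2=(1+1>=1)=1 -> 111
Step 5: G0=NOT G0=NOT 1=0 G1=(1+1>=1)=1 G2=(1+1>=1)=1 -> 011

011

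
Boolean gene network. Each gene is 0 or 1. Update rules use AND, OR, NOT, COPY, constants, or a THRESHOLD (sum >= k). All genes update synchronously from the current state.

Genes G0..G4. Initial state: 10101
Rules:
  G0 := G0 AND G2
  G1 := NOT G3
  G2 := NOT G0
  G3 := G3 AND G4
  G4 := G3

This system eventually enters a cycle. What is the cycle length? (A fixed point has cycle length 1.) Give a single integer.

Step 0: 10101
Step 1: G0=G0&G2=1&1=1 G1=NOT G3=NOT 0=1 G2=NOT G0=NOT 1=0 G3=G3&G4=0&1=0 G4=G3=0 -> 11000
Step 2: G0=G0&G2=1&0=0 G1=NOT G3=NOT 0=1 G2=NOT G0=NOT 1=0 G3=G3&G4=0&0=0 G4=G3=0 -> 01000
Step 3: G0=G0&G2=0&0=0 G1=NOT G3=NOT 0=1 G2=NOT G0=NOT 0=1 G3=G3&G4=0&0=0 G4=G3=0 -> 01100
Step 4: G0=G0&G2=0&1=0 G1=NOT G3=NOT 0=1 G2=NOT G0=NOT 0=1 G3=G3&G4=0&0=0 G4=G3=0 -> 01100
State from step 4 equals state from step 3 -> cycle length 1

Answer: 1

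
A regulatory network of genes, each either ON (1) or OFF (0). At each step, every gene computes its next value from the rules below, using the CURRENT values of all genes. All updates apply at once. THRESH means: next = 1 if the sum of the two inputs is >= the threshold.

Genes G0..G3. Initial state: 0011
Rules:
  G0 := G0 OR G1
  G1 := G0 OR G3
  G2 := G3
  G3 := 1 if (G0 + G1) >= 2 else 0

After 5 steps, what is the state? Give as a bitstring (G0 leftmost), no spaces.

Step 1: G0=G0|G1=0|0=0 G1=G0|G3=0|1=1 G2=G3=1 G3=(0+0>=2)=0 -> 0110
Step 2: G0=G0|G1=0|1=1 G1=G0|G3=0|0=0 G2=G3=0 G3=(0+1>=2)=0 -> 1000
Step 3: G0=G0|G1=1|0=1 G1=G0|G3=1|0=1 G2=G3=0 G3=(1+0>=2)=0 -> 1100
Step 4: G0=G0|G1=1|1=1 G1=G0|G3=1|0=1 G2=G3=0 G3=(1+1>=2)=1 -> 1101
Step 5: G0=G0|G1=1|1=1 G1=G0|G3=1|1=1 G2=G3=1 G3=(1+1>=2)=1 -> 1111

1111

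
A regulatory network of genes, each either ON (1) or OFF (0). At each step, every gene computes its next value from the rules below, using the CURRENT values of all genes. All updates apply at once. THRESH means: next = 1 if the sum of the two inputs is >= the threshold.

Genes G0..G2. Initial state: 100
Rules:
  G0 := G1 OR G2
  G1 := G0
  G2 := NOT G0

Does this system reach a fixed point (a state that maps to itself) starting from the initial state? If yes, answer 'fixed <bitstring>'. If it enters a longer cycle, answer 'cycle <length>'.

Answer: fixed 110

Derivation:
Step 0: 100
Step 1: G0=G1|G2=0|0=0 G1=G0=1 G2=NOT G0=NOT 1=0 -> 010
Step 2: G0=G1|G2=1|0=1 G1=G0=0 G2=NOT G0=NOT 0=1 -> 101
Step 3: G0=G1|G2=0|1=1 G1=G0=1 G2=NOT G0=NOT 1=0 -> 110
Step 4: G0=G1|G2=1|0=1 G1=G0=1 G2=NOT G0=NOT 1=0 -> 110
Fixed point reached at step 3: 110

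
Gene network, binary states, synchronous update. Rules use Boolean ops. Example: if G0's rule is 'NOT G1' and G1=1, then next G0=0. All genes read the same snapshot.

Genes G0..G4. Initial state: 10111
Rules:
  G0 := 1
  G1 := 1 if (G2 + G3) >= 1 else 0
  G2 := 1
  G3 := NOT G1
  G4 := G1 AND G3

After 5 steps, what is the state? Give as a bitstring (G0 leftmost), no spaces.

Step 1: G0=1(const) G1=(1+1>=1)=1 G2=1(const) G3=NOT G1=NOT 0=1 G4=G1&G3=0&1=0 -> 11110
Step 2: G0=1(const) G1=(1+1>=1)=1 G2=1(const) G3=NOT G1=NOT 1=0 G4=G1&G3=1&1=1 -> 11101
Step 3: G0=1(const) G1=(1+0>=1)=1 G2=1(const) G3=NOT G1=NOT 1=0 G4=G1&G3=1&0=0 -> 11100
Step 4: G0=1(const) G1=(1+0>=1)=1 G2=1(const) G3=NOT G1=NOT 1=0 G4=G1&G3=1&0=0 -> 11100
Step 5: G0=1(const) G1=(1+0>=1)=1 G2=1(const) G3=NOT G1=NOT 1=0 G4=G1&G3=1&0=0 -> 11100

11100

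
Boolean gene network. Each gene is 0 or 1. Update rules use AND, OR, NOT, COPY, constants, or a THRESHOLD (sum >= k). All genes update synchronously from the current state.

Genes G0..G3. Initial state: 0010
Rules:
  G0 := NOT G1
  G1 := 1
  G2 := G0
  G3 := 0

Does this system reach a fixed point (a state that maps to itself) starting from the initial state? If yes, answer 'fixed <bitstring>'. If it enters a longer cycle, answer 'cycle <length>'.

Step 0: 0010
Step 1: G0=NOT G1=NOT 0=1 G1=1(const) G2=G0=0 G3=0(const) -> 1100
Step 2: G0=NOT G1=NOT 1=0 G1=1(const) G2=G0=1 G3=0(const) -> 0110
Step 3: G0=NOT G1=NOT 1=0 G1=1(const) G2=G0=0 G3=0(const) -> 0100
Step 4: G0=NOT G1=NOT 1=0 G1=1(const) G2=G0=0 G3=0(const) -> 0100
Fixed point reached at step 3: 0100

Answer: fixed 0100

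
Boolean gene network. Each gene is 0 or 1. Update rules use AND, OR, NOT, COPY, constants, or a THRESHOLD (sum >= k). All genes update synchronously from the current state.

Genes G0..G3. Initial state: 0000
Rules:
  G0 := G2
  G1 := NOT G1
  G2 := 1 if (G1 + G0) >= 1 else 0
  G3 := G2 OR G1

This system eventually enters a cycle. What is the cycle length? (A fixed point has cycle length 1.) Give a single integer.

Step 0: 0000
Step 1: G0=G2=0 G1=NOT G1=NOT 0=1 G2=(0+0>=1)=0 G3=G2|G1=0|0=0 -> 0100
Step 2: G0=G2=0 G1=NOT G1=NOT 1=0 G2=(1+0>=1)=1 G3=G2|G1=0|1=1 -> 0011
Step 3: G0=G2=1 G1=NOT G1=NOT 0=1 G2=(0+0>=1)=0 G3=G2|G1=1|0=1 -> 1101
Step 4: G0=G2=0 G1=NOT G1=NOT 1=0 G2=(1+1>=1)=1 G3=G2|G1=0|1=1 -> 0011
State from step 4 equals state from step 2 -> cycle length 2

Answer: 2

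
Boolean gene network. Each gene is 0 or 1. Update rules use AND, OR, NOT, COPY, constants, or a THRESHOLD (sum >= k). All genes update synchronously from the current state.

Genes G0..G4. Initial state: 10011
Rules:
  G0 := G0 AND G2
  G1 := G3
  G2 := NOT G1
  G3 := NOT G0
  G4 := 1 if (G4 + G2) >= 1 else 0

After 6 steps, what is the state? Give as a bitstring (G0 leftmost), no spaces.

Step 1: G0=G0&G2=1&0=0 G1=G3=1 G2=NOT G1=NOT 0=1 G3=NOT G0=NOT 1=0 G4=(1+0>=1)=1 -> 01101
Step 2: G0=G0&G2=0&1=0 G1=G3=0 G2=NOT G1=NOT 1=0 G3=NOT G0=NOT 0=1 G4=(1+1>=1)=1 -> 00011
Step 3: G0=G0&G2=0&0=0 G1=G3=1 G2=NOT G1=NOT 0=1 G3=NOT G0=NOT 0=1 G4=(1+0>=1)=1 -> 01111
Step 4: G0=G0&G2=0&1=0 G1=G3=1 G2=NOT G1=NOT 1=0 G3=NOT G0=NOT 0=1 G4=(1+1>=1)=1 -> 01011
Step 5: G0=G0&G2=0&0=0 G1=G3=1 G2=NOT G1=NOT 1=0 G3=NOT G0=NOT 0=1 G4=(1+0>=1)=1 -> 01011
Step 6: G0=G0&G2=0&0=0 G1=G3=1 G2=NOT G1=NOT 1=0 G3=NOT G0=NOT 0=1 G4=(1+0>=1)=1 -> 01011

01011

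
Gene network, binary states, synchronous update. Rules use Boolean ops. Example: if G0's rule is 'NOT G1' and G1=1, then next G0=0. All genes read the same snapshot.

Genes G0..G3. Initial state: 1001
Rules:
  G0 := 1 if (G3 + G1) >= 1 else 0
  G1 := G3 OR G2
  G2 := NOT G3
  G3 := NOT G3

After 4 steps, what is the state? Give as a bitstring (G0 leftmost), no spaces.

Step 1: G0=(1+0>=1)=1 G1=G3|G2=1|0=1 G2=NOT G3=NOT 1=0 G3=NOT G3=NOT 1=0 -> 1100
Step 2: G0=(0+1>=1)=1 G1=G3|G2=0|0=0 G2=NOT G3=NOT 0=1 G3=NOT G3=NOT 0=1 -> 1011
Step 3: G0=(1+0>=1)=1 G1=G3|G2=1|1=1 G2=NOT G3=NOT 1=0 G3=NOT G3=NOT 1=0 -> 1100
Step 4: G0=(0+1>=1)=1 G1=G3|G2=0|0=0 G2=NOT G3=NOT 0=1 G3=NOT G3=NOT 0=1 -> 1011

1011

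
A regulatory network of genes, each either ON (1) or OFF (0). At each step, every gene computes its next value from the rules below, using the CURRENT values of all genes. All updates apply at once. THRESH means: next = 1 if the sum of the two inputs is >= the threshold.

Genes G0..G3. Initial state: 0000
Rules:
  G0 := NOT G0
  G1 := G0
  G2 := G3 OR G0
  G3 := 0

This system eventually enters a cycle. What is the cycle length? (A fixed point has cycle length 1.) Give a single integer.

Step 0: 0000
Step 1: G0=NOT G0=NOT 0=1 G1=G0=0 G2=G3|G0=0|0=0 G3=0(const) -> 1000
Step 2: G0=NOT G0=NOT 1=0 G1=G0=1 G2=G3|G0=0|1=1 G3=0(const) -> 0110
Step 3: G0=NOT G0=NOT 0=1 G1=G0=0 G2=G3|G0=0|0=0 G3=0(const) -> 1000
State from step 3 equals state from step 1 -> cycle length 2

Answer: 2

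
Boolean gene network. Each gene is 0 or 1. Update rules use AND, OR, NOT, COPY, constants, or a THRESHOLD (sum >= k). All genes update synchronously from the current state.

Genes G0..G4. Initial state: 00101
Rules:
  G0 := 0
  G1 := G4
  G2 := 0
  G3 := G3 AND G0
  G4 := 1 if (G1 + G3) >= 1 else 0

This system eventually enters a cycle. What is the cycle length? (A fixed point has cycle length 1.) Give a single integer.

Step 0: 00101
Step 1: G0=0(const) G1=G4=1 G2=0(const) G3=G3&G0=0&0=0 G4=(0+0>=1)=0 -> 01000
Step 2: G0=0(const) G1=G4=0 G2=0(const) G3=G3&G0=0&0=0 G4=(1+0>=1)=1 -> 00001
Step 3: G0=0(const) G1=G4=1 G2=0(const) G3=G3&G0=0&0=0 G4=(0+0>=1)=0 -> 01000
State from step 3 equals state from step 1 -> cycle length 2

Answer: 2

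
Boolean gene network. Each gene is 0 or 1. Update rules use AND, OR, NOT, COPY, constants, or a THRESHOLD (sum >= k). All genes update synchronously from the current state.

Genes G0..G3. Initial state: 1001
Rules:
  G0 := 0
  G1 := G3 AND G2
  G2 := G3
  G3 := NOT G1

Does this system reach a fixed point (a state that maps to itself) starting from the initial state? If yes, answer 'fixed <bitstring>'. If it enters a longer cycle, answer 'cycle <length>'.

Answer: cycle 5

Derivation:
Step 0: 1001
Step 1: G0=0(const) G1=G3&G2=1&0=0 G2=G3=1 G3=NOT G1=NOT 0=1 -> 0011
Step 2: G0=0(const) G1=G3&G2=1&1=1 G2=G3=1 G3=NOT G1=NOT 0=1 -> 0111
Step 3: G0=0(const) G1=G3&G2=1&1=1 G2=G3=1 G3=NOT G1=NOT 1=0 -> 0110
Step 4: G0=0(const) G1=G3&G2=0&1=0 G2=G3=0 G3=NOT G1=NOT 1=0 -> 0000
Step 5: G0=0(const) G1=G3&G2=0&0=0 G2=G3=0 G3=NOT G1=NOT 0=1 -> 0001
Step 6: G0=0(const) G1=G3&G2=1&0=0 G2=G3=1 G3=NOT G1=NOT 0=1 -> 0011
Cycle of length 5 starting at step 1 -> no fixed point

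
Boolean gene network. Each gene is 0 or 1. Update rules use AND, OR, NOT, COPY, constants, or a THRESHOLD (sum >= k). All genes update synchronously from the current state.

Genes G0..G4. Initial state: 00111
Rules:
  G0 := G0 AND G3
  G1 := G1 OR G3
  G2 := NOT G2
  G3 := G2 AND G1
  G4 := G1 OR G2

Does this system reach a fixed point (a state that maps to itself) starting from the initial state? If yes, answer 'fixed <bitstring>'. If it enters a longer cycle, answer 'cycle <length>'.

Step 0: 00111
Step 1: G0=G0&G3=0&1=0 G1=G1|G3=0|1=1 G2=NOT G2=NOT 1=0 G3=G2&G1=1&0=0 G4=G1|G2=0|1=1 -> 01001
Step 2: G0=G0&G3=0&0=0 G1=G1|G3=1|0=1 G2=NOT G2=NOT 0=1 G3=G2&G1=0&1=0 G4=G1|G2=1|0=1 -> 01101
Step 3: G0=G0&G3=0&0=0 G1=G1|G3=1|0=1 G2=NOT G2=NOT 1=0 G3=G2&G1=1&1=1 G4=G1|G2=1|1=1 -> 01011
Step 4: G0=G0&G3=0&1=0 G1=G1|G3=1|1=1 G2=NOT G2=NOT 0=1 G3=G2&G1=0&1=0 G4=G1|G2=1|0=1 -> 01101
Cycle of length 2 starting at step 2 -> no fixed point

Answer: cycle 2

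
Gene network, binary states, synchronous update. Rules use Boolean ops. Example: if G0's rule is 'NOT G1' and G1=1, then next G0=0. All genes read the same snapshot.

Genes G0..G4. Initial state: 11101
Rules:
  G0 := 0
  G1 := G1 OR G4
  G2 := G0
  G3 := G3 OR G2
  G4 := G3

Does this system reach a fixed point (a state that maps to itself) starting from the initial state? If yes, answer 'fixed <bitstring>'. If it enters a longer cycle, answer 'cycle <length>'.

Answer: fixed 01011

Derivation:
Step 0: 11101
Step 1: G0=0(const) G1=G1|G4=1|1=1 G2=G0=1 G3=G3|G2=0|1=1 G4=G3=0 -> 01110
Step 2: G0=0(const) G1=G1|G4=1|0=1 G2=G0=0 G3=G3|G2=1|1=1 G4=G3=1 -> 01011
Step 3: G0=0(const) G1=G1|G4=1|1=1 G2=G0=0 G3=G3|G2=1|0=1 G4=G3=1 -> 01011
Fixed point reached at step 2: 01011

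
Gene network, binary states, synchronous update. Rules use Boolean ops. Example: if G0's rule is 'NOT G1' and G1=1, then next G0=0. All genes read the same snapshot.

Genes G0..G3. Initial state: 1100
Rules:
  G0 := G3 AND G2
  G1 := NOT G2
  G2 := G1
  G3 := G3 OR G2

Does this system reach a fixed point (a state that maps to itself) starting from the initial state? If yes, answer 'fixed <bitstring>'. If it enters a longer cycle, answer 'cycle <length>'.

Step 0: 1100
Step 1: G0=G3&G2=0&0=0 G1=NOT G2=NOT 0=1 G2=G1=1 G3=G3|G2=0|0=0 -> 0110
Step 2: G0=G3&G2=0&1=0 G1=NOT G2=NOT 1=0 G2=G1=1 G3=G3|G2=0|1=1 -> 0011
Step 3: G0=G3&G2=1&1=1 G1=NOT G2=NOT 1=0 G2=G1=0 G3=G3|G2=1|1=1 -> 1001
Step 4: G0=G3&G2=1&0=0 G1=NOT G2=NOT 0=1 G2=G1=0 G3=G3|G2=1|0=1 -> 0101
Step 5: G0=G3&G2=1&0=0 G1=NOT G2=NOT 0=1 G2=G1=1 G3=G3|G2=1|0=1 -> 0111
Step 6: G0=G3&G2=1&1=1 G1=NOT G2=NOT 1=0 G2=G1=1 G3=G3|G2=1|1=1 -> 1011
Step 7: G0=G3&G2=1&1=1 G1=NOT G2=NOT 1=0 G2=G1=0 G3=G3|G2=1|1=1 -> 1001
Cycle of length 4 starting at step 3 -> no fixed point

Answer: cycle 4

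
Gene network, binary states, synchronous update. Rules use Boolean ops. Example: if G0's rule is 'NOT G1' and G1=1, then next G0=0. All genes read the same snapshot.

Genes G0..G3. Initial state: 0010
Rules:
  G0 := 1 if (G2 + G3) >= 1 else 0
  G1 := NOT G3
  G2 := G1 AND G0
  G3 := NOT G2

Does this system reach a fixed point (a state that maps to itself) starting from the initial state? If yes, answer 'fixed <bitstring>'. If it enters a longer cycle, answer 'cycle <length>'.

Step 0: 0010
Step 1: G0=(1+0>=1)=1 G1=NOT G3=NOT 0=1 G2=G1&G0=0&0=0 G3=NOT G2=NOT 1=0 -> 1100
Step 2: G0=(0+0>=1)=0 G1=NOT G3=NOT 0=1 G2=G1&G0=1&1=1 G3=NOT G2=NOT 0=1 -> 0111
Step 3: G0=(1+1>=1)=1 G1=NOT G3=NOT 1=0 G2=G1&G0=1&0=0 G3=NOT G2=NOT 1=0 -> 1000
Step 4: G0=(0+0>=1)=0 G1=NOT G3=NOT 0=1 G2=G1&G0=0&1=0 G3=NOT G2=NOT 0=1 -> 0101
Step 5: G0=(0+1>=1)=1 G1=NOT G3=NOT 1=0 G2=G1&G0=1&0=0 G3=NOT G2=NOT 0=1 -> 1001
Step 6: G0=(0+1>=1)=1 G1=NOT G3=NOT 1=0 G2=G1&G0=0&1=0 G3=NOT G2=NOT 0=1 -> 1001
Fixed point reached at step 5: 1001

Answer: fixed 1001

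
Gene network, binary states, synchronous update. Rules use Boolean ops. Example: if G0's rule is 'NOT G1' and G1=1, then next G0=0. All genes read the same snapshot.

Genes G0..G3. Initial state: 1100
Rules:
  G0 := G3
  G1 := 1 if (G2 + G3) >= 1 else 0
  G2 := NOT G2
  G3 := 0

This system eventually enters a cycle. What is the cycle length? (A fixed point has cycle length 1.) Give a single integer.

Step 0: 1100
Step 1: G0=G3=0 G1=(0+0>=1)=0 G2=NOT G2=NOT 0=1 G3=0(const) -> 0010
Step 2: G0=G3=0 G1=(1+0>=1)=1 G2=NOT G2=NOT 1=0 G3=0(const) -> 0100
Step 3: G0=G3=0 G1=(0+0>=1)=0 G2=NOT G2=NOT 0=1 G3=0(const) -> 0010
State from step 3 equals state from step 1 -> cycle length 2

Answer: 2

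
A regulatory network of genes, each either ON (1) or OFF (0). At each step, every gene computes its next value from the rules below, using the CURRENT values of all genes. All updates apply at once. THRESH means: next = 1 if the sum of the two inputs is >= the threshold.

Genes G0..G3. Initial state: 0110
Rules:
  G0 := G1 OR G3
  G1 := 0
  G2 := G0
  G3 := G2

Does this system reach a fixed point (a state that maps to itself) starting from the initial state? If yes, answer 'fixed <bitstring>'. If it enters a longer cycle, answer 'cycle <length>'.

Answer: cycle 3

Derivation:
Step 0: 0110
Step 1: G0=G1|G3=1|0=1 G1=0(const) G2=G0=0 G3=G2=1 -> 1001
Step 2: G0=G1|G3=0|1=1 G1=0(const) G2=G0=1 G3=G2=0 -> 1010
Step 3: G0=G1|G3=0|0=0 G1=0(const) G2=G0=1 G3=G2=1 -> 0011
Step 4: G0=G1|G3=0|1=1 G1=0(const) G2=G0=0 G3=G2=1 -> 1001
Cycle of length 3 starting at step 1 -> no fixed point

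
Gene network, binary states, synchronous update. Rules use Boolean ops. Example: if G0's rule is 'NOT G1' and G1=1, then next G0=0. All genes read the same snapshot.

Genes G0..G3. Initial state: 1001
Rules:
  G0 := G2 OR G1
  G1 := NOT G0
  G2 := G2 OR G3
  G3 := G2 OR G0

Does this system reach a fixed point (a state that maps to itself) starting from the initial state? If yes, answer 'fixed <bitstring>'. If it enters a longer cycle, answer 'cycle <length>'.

Step 0: 1001
Step 1: G0=G2|G1=0|0=0 G1=NOT G0=NOT 1=0 G2=G2|G3=0|1=1 G3=G2|G0=0|1=1 -> 0011
Step 2: G0=G2|G1=1|0=1 G1=NOT G0=NOT 0=1 G2=G2|G3=1|1=1 G3=G2|G0=1|0=1 -> 1111
Step 3: G0=G2|G1=1|1=1 G1=NOT G0=NOT 1=0 G2=G2|G3=1|1=1 G3=G2|G0=1|1=1 -> 1011
Step 4: G0=G2|G1=1|0=1 G1=NOT G0=NOT 1=0 G2=G2|G3=1|1=1 G3=G2|G0=1|1=1 -> 1011
Fixed point reached at step 3: 1011

Answer: fixed 1011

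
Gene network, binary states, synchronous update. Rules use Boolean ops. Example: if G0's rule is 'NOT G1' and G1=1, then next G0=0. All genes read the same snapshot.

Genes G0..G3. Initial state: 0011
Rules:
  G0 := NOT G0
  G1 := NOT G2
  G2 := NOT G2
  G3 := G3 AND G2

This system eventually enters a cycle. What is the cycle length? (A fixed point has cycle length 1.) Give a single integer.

Step 0: 0011
Step 1: G0=NOT G0=NOT 0=1 G1=NOT G2=NOT 1=0 G2=NOT G2=NOT 1=0 G3=G3&G2=1&1=1 -> 1001
Step 2: G0=NOT G0=NOT 1=0 G1=NOT G2=NOT 0=1 G2=NOT G2=NOT 0=1 G3=G3&G2=1&0=0 -> 0110
Step 3: G0=NOT G0=NOT 0=1 G1=NOT G2=NOT 1=0 G2=NOT G2=NOT 1=0 G3=G3&G2=0&1=0 -> 1000
Step 4: G0=NOT G0=NOT 1=0 G1=NOT G2=NOT 0=1 G2=NOT G2=NOT 0=1 G3=G3&G2=0&0=0 -> 0110
State from step 4 equals state from step 2 -> cycle length 2

Answer: 2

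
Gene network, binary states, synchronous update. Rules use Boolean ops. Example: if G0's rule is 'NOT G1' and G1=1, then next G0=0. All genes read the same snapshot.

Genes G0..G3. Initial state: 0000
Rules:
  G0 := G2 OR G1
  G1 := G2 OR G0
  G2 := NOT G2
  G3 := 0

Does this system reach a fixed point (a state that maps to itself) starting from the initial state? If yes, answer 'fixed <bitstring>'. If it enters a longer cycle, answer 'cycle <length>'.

Step 0: 0000
Step 1: G0=G2|G1=0|0=0 G1=G2|G0=0|0=0 G2=NOT G2=NOT 0=1 G3=0(const) -> 0010
Step 2: G0=G2|G1=1|0=1 G1=G2|G0=1|0=1 G2=NOT G2=NOT 1=0 G3=0(const) -> 1100
Step 3: G0=G2|G1=0|1=1 G1=G2|G0=0|1=1 G2=NOT G2=NOT 0=1 G3=0(const) -> 1110
Step 4: G0=G2|G1=1|1=1 G1=G2|G0=1|1=1 G2=NOT G2=NOT 1=0 G3=0(const) -> 1100
Cycle of length 2 starting at step 2 -> no fixed point

Answer: cycle 2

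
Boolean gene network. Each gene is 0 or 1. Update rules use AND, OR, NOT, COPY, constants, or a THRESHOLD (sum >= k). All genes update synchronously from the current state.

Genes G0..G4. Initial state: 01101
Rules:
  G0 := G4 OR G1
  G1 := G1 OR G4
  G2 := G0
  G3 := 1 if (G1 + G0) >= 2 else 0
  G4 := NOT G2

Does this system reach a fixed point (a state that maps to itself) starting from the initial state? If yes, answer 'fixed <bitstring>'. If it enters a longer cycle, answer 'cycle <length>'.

Step 0: 01101
Step 1: G0=G4|G1=1|1=1 G1=G1|G4=1|1=1 G2=G0=0 G3=(1+0>=2)=0 G4=NOT G2=NOT 1=0 -> 11000
Step 2: G0=G4|G1=0|1=1 G1=G1|G4=1|0=1 G2=G0=1 G3=(1+1>=2)=1 G4=NOT G2=NOT 0=1 -> 11111
Step 3: G0=G4|G1=1|1=1 G1=G1|G4=1|1=1 G2=G0=1 G3=(1+1>=2)=1 G4=NOT G2=NOT 1=0 -> 11110
Step 4: G0=G4|G1=0|1=1 G1=G1|G4=1|0=1 G2=G0=1 G3=(1+1>=2)=1 G4=NOT G2=NOT 1=0 -> 11110
Fixed point reached at step 3: 11110

Answer: fixed 11110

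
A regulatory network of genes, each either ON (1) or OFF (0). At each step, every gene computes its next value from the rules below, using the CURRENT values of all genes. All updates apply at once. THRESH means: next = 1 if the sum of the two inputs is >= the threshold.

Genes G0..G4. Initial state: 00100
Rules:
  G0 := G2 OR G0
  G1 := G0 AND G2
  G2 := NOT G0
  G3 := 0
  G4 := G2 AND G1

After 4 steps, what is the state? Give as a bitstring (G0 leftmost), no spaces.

Step 1: G0=G2|G0=1|0=1 G1=G0&G2=0&1=0 G2=NOT G0=NOT 0=1 G3=0(const) G4=G2&G1=1&0=0 -> 10100
Step 2: G0=G2|G0=1|1=1 G1=G0&G2=1&1=1 G2=NOT G0=NOT 1=0 G3=0(const) G4=G2&G1=1&0=0 -> 11000
Step 3: G0=G2|G0=0|1=1 G1=G0&G2=1&0=0 G2=NOT G0=NOT 1=0 G3=0(const) G4=G2&G1=0&1=0 -> 10000
Step 4: G0=G2|G0=0|1=1 G1=G0&G2=1&0=0 G2=NOT G0=NOT 1=0 G3=0(const) G4=G2&G1=0&0=0 -> 10000

10000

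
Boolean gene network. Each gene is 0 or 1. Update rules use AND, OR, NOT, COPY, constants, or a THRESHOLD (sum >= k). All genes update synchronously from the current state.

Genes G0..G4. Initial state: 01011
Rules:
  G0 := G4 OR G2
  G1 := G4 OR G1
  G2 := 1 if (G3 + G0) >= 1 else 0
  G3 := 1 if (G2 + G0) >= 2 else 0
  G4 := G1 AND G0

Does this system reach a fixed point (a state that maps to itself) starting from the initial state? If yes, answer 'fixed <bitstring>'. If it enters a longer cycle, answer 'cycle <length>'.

Step 0: 01011
Step 1: G0=G4|G2=1|0=1 G1=G4|G1=1|1=1 G2=(1+0>=1)=1 G3=(0+0>=2)=0 G4=G1&G0=1&0=0 -> 11100
Step 2: G0=G4|G2=0|1=1 G1=G4|G1=0|1=1 G2=(0+1>=1)=1 G3=(1+1>=2)=1 G4=G1&G0=1&1=1 -> 11111
Step 3: G0=G4|G2=1|1=1 G1=G4|G1=1|1=1 G2=(1+1>=1)=1 G3=(1+1>=2)=1 G4=G1&G0=1&1=1 -> 11111
Fixed point reached at step 2: 11111

Answer: fixed 11111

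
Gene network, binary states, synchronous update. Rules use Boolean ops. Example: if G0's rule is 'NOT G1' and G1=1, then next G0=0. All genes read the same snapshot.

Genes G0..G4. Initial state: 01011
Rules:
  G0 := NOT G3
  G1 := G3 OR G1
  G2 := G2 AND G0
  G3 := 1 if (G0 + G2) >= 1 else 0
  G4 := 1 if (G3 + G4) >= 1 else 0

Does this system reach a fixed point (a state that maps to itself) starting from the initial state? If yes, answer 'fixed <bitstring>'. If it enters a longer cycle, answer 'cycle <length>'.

Step 0: 01011
Step 1: G0=NOT G3=NOT 1=0 G1=G3|G1=1|1=1 G2=G2&G0=0&0=0 G3=(0+0>=1)=0 G4=(1+1>=1)=1 -> 01001
Step 2: G0=NOT G3=NOT 0=1 G1=G3|G1=0|1=1 G2=G2&G0=0&0=0 G3=(0+0>=1)=0 G4=(0+1>=1)=1 -> 11001
Step 3: G0=NOT G3=NOT 0=1 G1=G3|G1=0|1=1 G2=G2&G0=0&1=0 G3=(1+0>=1)=1 G4=(0+1>=1)=1 -> 11011
Step 4: G0=NOT G3=NOT 1=0 G1=G3|G1=1|1=1 G2=G2&G0=0&1=0 G3=(1+0>=1)=1 G4=(1+1>=1)=1 -> 01011
Cycle of length 4 starting at step 0 -> no fixed point

Answer: cycle 4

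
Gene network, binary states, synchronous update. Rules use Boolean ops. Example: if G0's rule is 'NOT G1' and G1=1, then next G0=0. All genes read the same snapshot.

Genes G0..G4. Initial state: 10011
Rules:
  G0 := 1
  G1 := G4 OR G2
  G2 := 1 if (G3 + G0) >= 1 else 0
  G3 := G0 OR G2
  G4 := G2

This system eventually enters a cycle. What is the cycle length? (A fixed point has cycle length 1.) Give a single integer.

Answer: 1

Derivation:
Step 0: 10011
Step 1: G0=1(const) G1=G4|G2=1|0=1 G2=(1+1>=1)=1 G3=G0|G2=1|0=1 G4=G2=0 -> 11110
Step 2: G0=1(const) G1=G4|G2=0|1=1 G2=(1+1>=1)=1 G3=G0|G2=1|1=1 G4=G2=1 -> 11111
Step 3: G0=1(const) G1=G4|G2=1|1=1 G2=(1+1>=1)=1 G3=G0|G2=1|1=1 G4=G2=1 -> 11111
State from step 3 equals state from step 2 -> cycle length 1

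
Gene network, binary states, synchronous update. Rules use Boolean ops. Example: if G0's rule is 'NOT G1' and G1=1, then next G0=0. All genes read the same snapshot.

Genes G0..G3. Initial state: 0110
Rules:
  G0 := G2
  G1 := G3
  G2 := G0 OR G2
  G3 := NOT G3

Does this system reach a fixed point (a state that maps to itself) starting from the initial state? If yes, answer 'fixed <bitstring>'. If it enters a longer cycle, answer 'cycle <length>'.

Step 0: 0110
Step 1: G0=G2=1 G1=G3=0 G2=G0|G2=0|1=1 G3=NOT G3=NOT 0=1 -> 1011
Step 2: G0=G2=1 G1=G3=1 G2=G0|G2=1|1=1 G3=NOT G3=NOT 1=0 -> 1110
Step 3: G0=G2=1 G1=G3=0 G2=G0|G2=1|1=1 G3=NOT G3=NOT 0=1 -> 1011
Cycle of length 2 starting at step 1 -> no fixed point

Answer: cycle 2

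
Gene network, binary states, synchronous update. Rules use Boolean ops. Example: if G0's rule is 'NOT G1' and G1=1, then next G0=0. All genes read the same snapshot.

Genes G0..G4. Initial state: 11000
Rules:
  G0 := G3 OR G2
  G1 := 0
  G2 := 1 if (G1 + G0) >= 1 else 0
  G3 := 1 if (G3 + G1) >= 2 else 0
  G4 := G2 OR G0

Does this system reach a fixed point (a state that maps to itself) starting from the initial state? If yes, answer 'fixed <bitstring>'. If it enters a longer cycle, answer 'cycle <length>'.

Step 0: 11000
Step 1: G0=G3|G2=0|0=0 G1=0(const) G2=(1+1>=1)=1 G3=(0+1>=2)=0 G4=G2|G0=0|1=1 -> 00101
Step 2: G0=G3|G2=0|1=1 G1=0(const) G2=(0+0>=1)=0 G3=(0+0>=2)=0 G4=G2|G0=1|0=1 -> 10001
Step 3: G0=G3|G2=0|0=0 G1=0(const) G2=(0+1>=1)=1 G3=(0+0>=2)=0 G4=G2|G0=0|1=1 -> 00101
Cycle of length 2 starting at step 1 -> no fixed point

Answer: cycle 2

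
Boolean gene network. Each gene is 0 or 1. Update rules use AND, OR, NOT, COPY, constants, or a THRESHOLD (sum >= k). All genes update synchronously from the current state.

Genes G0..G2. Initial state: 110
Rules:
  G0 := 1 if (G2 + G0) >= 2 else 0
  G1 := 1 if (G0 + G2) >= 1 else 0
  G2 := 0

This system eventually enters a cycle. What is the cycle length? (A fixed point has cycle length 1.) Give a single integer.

Answer: 1

Derivation:
Step 0: 110
Step 1: G0=(0+1>=2)=0 G1=(1+0>=1)=1 G2=0(const) -> 010
Step 2: G0=(0+0>=2)=0 G1=(0+0>=1)=0 G2=0(const) -> 000
Step 3: G0=(0+0>=2)=0 G1=(0+0>=1)=0 G2=0(const) -> 000
State from step 3 equals state from step 2 -> cycle length 1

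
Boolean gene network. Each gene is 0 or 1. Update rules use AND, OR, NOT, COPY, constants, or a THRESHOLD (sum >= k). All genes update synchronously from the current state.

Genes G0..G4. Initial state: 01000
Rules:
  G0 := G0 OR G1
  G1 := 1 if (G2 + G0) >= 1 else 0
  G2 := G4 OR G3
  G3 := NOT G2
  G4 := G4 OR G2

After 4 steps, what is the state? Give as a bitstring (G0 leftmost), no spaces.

Step 1: G0=G0|G1=0|1=1 G1=(0+0>=1)=0 G2=G4|G3=0|0=0 G3=NOT G2=NOT 0=1 G4=G4|G2=0|0=0 -> 10010
Step 2: G0=G0|G1=1|0=1 G1=(0+1>=1)=1 G2=G4|G3=0|1=1 G3=NOT G2=NOT 0=1 G4=G4|G2=0|0=0 -> 11110
Step 3: G0=G0|G1=1|1=1 G1=(1+1>=1)=1 G2=G4|G3=0|1=1 G3=NOT G2=NOT 1=0 G4=G4|G2=0|1=1 -> 11101
Step 4: G0=G0|G1=1|1=1 G1=(1+1>=1)=1 G2=G4|G3=1|0=1 G3=NOT G2=NOT 1=0 G4=G4|G2=1|1=1 -> 11101

11101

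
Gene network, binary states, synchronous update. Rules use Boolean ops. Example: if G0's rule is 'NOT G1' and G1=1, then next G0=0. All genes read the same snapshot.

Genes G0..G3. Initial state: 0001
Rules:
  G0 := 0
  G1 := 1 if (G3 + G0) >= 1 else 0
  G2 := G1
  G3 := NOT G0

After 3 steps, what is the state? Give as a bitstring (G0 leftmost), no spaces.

Step 1: G0=0(const) G1=(1+0>=1)=1 G2=G1=0 G3=NOT G0=NOT 0=1 -> 0101
Step 2: G0=0(const) G1=(1+0>=1)=1 G2=G1=1 G3=NOT G0=NOT 0=1 -> 0111
Step 3: G0=0(const) G1=(1+0>=1)=1 G2=G1=1 G3=NOT G0=NOT 0=1 -> 0111

0111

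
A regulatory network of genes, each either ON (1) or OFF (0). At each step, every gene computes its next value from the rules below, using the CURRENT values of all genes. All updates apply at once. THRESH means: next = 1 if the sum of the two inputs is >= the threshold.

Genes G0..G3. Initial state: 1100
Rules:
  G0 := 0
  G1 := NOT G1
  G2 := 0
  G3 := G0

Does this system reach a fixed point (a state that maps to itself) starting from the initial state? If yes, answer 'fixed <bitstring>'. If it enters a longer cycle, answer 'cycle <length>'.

Answer: cycle 2

Derivation:
Step 0: 1100
Step 1: G0=0(const) G1=NOT G1=NOT 1=0 G2=0(const) G3=G0=1 -> 0001
Step 2: G0=0(const) G1=NOT G1=NOT 0=1 G2=0(const) G3=G0=0 -> 0100
Step 3: G0=0(const) G1=NOT G1=NOT 1=0 G2=0(const) G3=G0=0 -> 0000
Step 4: G0=0(const) G1=NOT G1=NOT 0=1 G2=0(const) G3=G0=0 -> 0100
Cycle of length 2 starting at step 2 -> no fixed point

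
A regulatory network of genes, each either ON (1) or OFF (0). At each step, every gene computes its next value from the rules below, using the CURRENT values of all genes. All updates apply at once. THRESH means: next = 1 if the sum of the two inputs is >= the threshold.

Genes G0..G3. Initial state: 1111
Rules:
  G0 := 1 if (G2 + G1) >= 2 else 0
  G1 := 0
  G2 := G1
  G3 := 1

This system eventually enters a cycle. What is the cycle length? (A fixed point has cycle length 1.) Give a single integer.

Step 0: 1111
Step 1: G0=(1+1>=2)=1 G1=0(const) G2=G1=1 G3=1(const) -> 1011
Step 2: G0=(1+0>=2)=0 G1=0(const) G2=G1=0 G3=1(const) -> 0001
Step 3: G0=(0+0>=2)=0 G1=0(const) G2=G1=0 G3=1(const) -> 0001
State from step 3 equals state from step 2 -> cycle length 1

Answer: 1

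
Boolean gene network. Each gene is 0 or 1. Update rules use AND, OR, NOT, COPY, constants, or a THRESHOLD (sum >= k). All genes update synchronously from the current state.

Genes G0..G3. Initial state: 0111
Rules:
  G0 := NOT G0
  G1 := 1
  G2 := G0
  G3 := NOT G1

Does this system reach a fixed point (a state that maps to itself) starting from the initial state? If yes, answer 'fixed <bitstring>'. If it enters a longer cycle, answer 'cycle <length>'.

Answer: cycle 2

Derivation:
Step 0: 0111
Step 1: G0=NOT G0=NOT 0=1 G1=1(const) G2=G0=0 G3=NOT G1=NOT 1=0 -> 1100
Step 2: G0=NOT G0=NOT 1=0 G1=1(const) G2=G0=1 G3=NOT G1=NOT 1=0 -> 0110
Step 3: G0=NOT G0=NOT 0=1 G1=1(const) G2=G0=0 G3=NOT G1=NOT 1=0 -> 1100
Cycle of length 2 starting at step 1 -> no fixed point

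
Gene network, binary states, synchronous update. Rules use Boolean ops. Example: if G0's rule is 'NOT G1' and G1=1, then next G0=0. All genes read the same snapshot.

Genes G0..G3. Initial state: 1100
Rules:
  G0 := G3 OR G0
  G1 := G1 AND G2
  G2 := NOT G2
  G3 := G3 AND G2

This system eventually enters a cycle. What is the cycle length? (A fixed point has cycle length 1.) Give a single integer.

Step 0: 1100
Step 1: G0=G3|G0=0|1=1 G1=G1&G2=1&0=0 G2=NOT G2=NOT 0=1 G3=G3&G2=0&0=0 -> 1010
Step 2: G0=G3|G0=0|1=1 G1=G1&G2=0&1=0 G2=NOT G2=NOT 1=0 G3=G3&G2=0&1=0 -> 1000
Step 3: G0=G3|G0=0|1=1 G1=G1&G2=0&0=0 G2=NOT G2=NOT 0=1 G3=G3&G2=0&0=0 -> 1010
State from step 3 equals state from step 1 -> cycle length 2

Answer: 2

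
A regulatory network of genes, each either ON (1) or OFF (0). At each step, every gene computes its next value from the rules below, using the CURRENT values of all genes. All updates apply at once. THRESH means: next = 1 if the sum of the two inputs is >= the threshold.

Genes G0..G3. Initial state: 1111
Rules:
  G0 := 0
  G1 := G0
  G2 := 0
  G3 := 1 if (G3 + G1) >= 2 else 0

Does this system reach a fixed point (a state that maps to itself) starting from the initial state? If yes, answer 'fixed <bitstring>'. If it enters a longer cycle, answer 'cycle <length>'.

Answer: fixed 0000

Derivation:
Step 0: 1111
Step 1: G0=0(const) G1=G0=1 G2=0(const) G3=(1+1>=2)=1 -> 0101
Step 2: G0=0(const) G1=G0=0 G2=0(const) G3=(1+1>=2)=1 -> 0001
Step 3: G0=0(const) G1=G0=0 G2=0(const) G3=(1+0>=2)=0 -> 0000
Step 4: G0=0(const) G1=G0=0 G2=0(const) G3=(0+0>=2)=0 -> 0000
Fixed point reached at step 3: 0000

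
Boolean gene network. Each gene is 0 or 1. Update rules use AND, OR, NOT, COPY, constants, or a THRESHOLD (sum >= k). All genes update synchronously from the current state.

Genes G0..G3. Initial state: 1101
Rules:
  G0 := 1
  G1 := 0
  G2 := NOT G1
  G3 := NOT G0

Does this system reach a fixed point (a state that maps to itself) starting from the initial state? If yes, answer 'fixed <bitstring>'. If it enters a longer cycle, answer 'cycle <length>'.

Answer: fixed 1010

Derivation:
Step 0: 1101
Step 1: G0=1(const) G1=0(const) G2=NOT G1=NOT 1=0 G3=NOT G0=NOT 1=0 -> 1000
Step 2: G0=1(const) G1=0(const) G2=NOT G1=NOT 0=1 G3=NOT G0=NOT 1=0 -> 1010
Step 3: G0=1(const) G1=0(const) G2=NOT G1=NOT 0=1 G3=NOT G0=NOT 1=0 -> 1010
Fixed point reached at step 2: 1010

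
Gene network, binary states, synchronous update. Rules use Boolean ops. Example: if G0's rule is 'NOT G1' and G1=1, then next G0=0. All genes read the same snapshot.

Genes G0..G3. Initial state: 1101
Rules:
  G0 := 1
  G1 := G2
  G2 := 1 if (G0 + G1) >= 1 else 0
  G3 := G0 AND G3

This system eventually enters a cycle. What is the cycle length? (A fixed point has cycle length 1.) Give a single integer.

Answer: 1

Derivation:
Step 0: 1101
Step 1: G0=1(const) G1=G2=0 G2=(1+1>=1)=1 G3=G0&G3=1&1=1 -> 1011
Step 2: G0=1(const) G1=G2=1 G2=(1+0>=1)=1 G3=G0&G3=1&1=1 -> 1111
Step 3: G0=1(const) G1=G2=1 G2=(1+1>=1)=1 G3=G0&G3=1&1=1 -> 1111
State from step 3 equals state from step 2 -> cycle length 1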